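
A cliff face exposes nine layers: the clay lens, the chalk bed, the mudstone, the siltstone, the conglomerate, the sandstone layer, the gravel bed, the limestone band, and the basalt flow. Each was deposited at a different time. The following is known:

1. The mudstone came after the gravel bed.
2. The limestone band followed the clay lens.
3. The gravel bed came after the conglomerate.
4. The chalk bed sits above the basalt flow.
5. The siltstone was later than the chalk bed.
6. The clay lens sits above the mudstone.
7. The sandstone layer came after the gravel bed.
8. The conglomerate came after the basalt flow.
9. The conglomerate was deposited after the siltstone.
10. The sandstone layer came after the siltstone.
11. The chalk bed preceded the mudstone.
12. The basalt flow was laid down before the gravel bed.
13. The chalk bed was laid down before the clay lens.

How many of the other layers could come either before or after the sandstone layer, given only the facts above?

Forced before the sandstone layer: the basalt flow, the chalk bed, the conglomerate, the gravel bed, and the siltstone.
That leaves the clay lens, the limestone band, and the mudstone with no forced order relative to the sandstone layer — 3.

3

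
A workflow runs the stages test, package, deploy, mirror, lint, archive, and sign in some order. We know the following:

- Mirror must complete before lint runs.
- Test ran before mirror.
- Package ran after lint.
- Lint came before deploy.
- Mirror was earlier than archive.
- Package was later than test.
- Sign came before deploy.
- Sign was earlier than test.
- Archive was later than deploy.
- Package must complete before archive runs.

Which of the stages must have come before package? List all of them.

lint, mirror, sign, test

Directly stated before package: lint and test.
Mirror reaches package via mirror → lint → package.
Sign reaches package via sign → test → package.
No chain forces archive (or any of the others) ahead of package.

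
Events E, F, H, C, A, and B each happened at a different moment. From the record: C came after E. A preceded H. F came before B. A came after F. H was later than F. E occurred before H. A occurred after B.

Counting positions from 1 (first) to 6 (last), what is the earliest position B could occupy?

F must come before B — 1 forced predecessor.
Nothing else is forced ahead of B, so its earliest slot is position 1 + 1 = 2.

2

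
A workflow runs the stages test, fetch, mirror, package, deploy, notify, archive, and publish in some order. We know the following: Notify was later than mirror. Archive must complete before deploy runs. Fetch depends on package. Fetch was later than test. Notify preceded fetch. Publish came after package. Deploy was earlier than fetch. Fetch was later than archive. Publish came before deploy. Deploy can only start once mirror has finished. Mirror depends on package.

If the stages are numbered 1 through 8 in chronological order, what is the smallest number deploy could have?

Archive, mirror, package, and publish must all come before deploy — 4 forced predecessors.
Nothing else is forced ahead of deploy, so its earliest slot is position 4 + 1 = 5.

5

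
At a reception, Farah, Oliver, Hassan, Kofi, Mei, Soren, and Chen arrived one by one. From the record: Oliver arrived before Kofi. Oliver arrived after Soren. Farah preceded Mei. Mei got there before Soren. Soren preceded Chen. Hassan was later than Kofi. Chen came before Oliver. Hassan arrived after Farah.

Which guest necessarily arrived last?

Hassan

Every other guest has a chain of constraints placing them before Hassan, so Hassan is last.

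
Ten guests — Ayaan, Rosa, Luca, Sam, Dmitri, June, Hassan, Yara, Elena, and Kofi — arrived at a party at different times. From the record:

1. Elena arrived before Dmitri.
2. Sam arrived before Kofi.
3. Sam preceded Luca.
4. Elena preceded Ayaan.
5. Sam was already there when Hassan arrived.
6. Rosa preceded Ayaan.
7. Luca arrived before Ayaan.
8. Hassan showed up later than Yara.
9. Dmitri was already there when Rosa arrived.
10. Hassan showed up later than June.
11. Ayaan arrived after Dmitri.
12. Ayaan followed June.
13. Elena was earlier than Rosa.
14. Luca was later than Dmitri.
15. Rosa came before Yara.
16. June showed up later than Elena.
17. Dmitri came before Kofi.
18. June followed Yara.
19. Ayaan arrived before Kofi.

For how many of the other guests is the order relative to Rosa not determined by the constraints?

Forced before Rosa: Dmitri and Elena; forced after Rosa: Ayaan, Hassan, June, Kofi, and Yara.
That leaves Luca and Sam with no forced order relative to Rosa — 2.

2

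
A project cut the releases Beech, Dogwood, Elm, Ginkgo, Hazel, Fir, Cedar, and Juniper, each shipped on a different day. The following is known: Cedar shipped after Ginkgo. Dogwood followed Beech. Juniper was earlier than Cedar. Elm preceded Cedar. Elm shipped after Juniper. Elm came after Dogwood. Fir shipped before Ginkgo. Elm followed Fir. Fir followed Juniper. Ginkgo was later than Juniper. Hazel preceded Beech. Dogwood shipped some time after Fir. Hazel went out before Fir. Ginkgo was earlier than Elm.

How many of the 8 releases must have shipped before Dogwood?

Directly stated before Dogwood: Beech and Fir.
Hazel reaches Dogwood via Hazel → Beech → Dogwood.
Juniper reaches Dogwood via Juniper → Fir → Dogwood.
No chain forces Cedar (or any of the others) ahead of Dogwood.
That's Beech, Fir, Hazel, and Juniper — 4 in all.

4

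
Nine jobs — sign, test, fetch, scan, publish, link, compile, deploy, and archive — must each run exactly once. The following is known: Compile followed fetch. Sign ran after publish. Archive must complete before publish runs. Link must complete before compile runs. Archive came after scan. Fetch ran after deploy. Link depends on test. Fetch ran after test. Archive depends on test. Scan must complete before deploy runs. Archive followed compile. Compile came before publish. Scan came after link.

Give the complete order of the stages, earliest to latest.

test, link, scan, deploy, fetch, compile, archive, publish, sign

The constraints fix every adjacent pair, so only one ordering works:
test → link → scan → deploy → fetch → compile → archive → publish → sign.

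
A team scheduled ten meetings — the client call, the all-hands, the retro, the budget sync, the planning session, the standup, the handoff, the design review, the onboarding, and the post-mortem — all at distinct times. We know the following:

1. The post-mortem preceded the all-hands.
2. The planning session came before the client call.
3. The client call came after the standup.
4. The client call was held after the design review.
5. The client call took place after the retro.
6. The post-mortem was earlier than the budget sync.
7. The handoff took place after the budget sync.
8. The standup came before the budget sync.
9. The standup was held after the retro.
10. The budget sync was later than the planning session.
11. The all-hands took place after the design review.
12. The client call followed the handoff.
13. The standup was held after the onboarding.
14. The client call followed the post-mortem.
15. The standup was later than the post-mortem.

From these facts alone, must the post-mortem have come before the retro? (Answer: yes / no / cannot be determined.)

No chain of stated constraints runs from the post-mortem to the retro, and none runs from the retro to the post-mortem either.
So the relative order of the post-mortem and the retro is not fixed by the given facts.

cannot be determined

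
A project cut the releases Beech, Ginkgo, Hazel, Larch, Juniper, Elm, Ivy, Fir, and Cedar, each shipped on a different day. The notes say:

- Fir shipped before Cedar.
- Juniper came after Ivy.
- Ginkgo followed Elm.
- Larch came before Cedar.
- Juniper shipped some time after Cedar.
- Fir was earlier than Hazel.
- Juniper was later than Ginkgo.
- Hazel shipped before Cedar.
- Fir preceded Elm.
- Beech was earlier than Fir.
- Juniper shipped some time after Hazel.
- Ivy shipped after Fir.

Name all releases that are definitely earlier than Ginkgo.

Beech, Elm, Fir

Directly stated before Ginkgo: Elm.
Beech reaches Ginkgo via Beech → Fir → Elm → Ginkgo.
Fir reaches Ginkgo via Fir → Elm → Ginkgo.
No chain forces Cedar (or any of the others) ahead of Ginkgo.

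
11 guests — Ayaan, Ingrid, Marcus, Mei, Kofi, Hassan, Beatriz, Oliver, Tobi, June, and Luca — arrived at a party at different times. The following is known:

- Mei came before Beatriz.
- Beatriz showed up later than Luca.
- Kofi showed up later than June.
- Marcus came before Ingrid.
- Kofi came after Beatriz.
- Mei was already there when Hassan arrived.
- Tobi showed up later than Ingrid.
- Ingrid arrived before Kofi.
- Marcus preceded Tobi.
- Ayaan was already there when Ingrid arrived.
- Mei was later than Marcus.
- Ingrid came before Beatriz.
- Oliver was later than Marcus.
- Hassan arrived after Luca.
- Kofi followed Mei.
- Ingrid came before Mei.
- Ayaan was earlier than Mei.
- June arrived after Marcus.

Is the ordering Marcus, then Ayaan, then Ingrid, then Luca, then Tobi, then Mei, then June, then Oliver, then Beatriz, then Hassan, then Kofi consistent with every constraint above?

yes

Check each stated constraint against the proposed order — e.g. Marcus is ahead of Oliver; Ingrid is ahead of Kofi. Every pair is in the required order; nothing is violated.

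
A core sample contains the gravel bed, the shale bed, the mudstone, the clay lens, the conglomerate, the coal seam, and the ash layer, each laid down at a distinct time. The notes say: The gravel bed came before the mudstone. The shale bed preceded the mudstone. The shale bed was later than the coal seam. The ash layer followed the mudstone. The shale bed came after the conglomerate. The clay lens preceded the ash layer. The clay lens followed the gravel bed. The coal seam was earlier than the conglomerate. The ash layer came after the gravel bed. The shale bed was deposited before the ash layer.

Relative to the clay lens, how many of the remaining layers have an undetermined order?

Forced before the clay lens: the gravel bed; forced after the clay lens: the ash layer.
That leaves the coal seam, the conglomerate, the mudstone, and the shale bed with no forced order relative to the clay lens — 4.

4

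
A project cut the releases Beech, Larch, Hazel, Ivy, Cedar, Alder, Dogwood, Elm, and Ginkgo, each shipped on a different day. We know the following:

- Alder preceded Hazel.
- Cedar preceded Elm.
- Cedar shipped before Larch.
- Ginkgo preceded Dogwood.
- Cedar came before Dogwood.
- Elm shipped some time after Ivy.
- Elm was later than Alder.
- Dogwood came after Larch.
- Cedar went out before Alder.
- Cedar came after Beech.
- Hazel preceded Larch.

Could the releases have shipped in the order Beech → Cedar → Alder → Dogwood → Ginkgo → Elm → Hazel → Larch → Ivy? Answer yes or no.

no

The constraints require Larch before Dogwood, but in the proposed sequence Dogwood appears ahead of Larch. That one violation is enough.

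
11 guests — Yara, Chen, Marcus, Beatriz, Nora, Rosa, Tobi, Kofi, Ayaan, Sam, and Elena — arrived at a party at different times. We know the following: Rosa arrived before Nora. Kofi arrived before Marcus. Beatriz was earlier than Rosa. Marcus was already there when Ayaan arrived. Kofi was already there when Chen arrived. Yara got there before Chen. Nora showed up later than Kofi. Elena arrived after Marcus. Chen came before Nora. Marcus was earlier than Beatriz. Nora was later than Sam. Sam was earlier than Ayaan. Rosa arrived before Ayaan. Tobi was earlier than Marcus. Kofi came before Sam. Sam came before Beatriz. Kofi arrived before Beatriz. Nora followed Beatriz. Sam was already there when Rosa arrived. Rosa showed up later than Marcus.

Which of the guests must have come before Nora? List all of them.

Beatriz, Chen, Kofi, Marcus, Rosa, Sam, Tobi, Yara

Directly stated before Nora: Beatriz, Chen, Kofi, Rosa, and Sam.
Marcus reaches Nora via Marcus → Beatriz → Nora.
Tobi reaches Nora via Tobi → Marcus → Beatriz → Nora.
Yara reaches Nora via Yara → Chen → Nora.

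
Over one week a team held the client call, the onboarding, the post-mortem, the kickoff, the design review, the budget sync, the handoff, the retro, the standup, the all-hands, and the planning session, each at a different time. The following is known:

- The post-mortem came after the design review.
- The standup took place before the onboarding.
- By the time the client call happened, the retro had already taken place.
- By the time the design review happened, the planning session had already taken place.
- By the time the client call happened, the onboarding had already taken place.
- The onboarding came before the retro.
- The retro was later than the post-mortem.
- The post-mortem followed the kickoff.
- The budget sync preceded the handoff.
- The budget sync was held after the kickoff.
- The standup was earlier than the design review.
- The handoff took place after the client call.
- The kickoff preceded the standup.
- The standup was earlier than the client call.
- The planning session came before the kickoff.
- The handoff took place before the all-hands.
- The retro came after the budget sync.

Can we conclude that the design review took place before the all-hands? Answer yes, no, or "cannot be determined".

yes

Chain the constraints: the design review → the post-mortem → the retro → the client call → the handoff → the all-hands. Each link is directly stated, so the design review comes before the all-hands.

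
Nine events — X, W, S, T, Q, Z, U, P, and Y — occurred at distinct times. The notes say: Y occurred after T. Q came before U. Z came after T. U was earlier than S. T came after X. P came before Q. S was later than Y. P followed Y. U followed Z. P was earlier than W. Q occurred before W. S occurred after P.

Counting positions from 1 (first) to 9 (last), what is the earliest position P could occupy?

4

T, X, and Y must all come before P — 3 forced predecessors.
Nothing else is forced ahead of P, so its earliest slot is position 3 + 1 = 4.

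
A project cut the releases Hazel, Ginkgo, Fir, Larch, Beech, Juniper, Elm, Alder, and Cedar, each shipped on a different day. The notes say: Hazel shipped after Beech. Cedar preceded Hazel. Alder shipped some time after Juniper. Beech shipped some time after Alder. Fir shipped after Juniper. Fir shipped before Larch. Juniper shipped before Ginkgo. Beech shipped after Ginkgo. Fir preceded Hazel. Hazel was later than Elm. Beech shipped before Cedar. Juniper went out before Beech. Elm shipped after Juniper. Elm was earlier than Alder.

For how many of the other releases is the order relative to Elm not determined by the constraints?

Forced before Elm: Juniper; forced after Elm: Alder, Beech, Cedar, and Hazel.
That leaves Fir, Ginkgo, and Larch with no forced order relative to Elm — 3.

3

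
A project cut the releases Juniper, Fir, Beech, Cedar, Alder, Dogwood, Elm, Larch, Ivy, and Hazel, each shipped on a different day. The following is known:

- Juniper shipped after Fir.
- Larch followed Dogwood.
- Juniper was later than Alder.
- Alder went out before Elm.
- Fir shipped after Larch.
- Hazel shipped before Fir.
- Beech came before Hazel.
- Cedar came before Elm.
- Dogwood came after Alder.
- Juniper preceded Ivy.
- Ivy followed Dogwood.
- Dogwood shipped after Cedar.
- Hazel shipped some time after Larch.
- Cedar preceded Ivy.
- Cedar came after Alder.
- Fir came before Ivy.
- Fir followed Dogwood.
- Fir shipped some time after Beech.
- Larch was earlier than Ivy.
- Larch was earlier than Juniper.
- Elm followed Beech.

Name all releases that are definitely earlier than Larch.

Alder, Cedar, Dogwood

Directly stated before Larch: Dogwood.
Alder reaches Larch via Alder → Dogwood → Larch.
Cedar reaches Larch via Cedar → Dogwood → Larch.
No chain forces Elm (or any of the others) ahead of Larch.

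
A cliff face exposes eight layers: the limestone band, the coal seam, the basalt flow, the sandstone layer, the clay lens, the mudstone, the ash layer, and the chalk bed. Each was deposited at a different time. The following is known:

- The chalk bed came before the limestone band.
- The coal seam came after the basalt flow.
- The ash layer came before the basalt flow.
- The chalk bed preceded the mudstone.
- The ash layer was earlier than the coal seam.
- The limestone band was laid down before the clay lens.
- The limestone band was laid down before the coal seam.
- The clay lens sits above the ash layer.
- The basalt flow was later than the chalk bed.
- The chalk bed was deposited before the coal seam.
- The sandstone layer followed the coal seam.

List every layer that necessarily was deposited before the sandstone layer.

Directly stated before the sandstone layer: the coal seam.
The ash layer reaches the sandstone layer via the ash layer → the coal seam → the sandstone layer.
The basalt flow reaches the sandstone layer via the basalt flow → the coal seam → the sandstone layer.
The chalk bed reaches the sandstone layer via the chalk bed → the coal seam → the sandstone layer.
Likewise the limestone band reaches the sandstone layer by chaining the stated constraints.
No chain forces the mudstone (or any of the others) ahead of the sandstone layer.

the ash layer, the basalt flow, the chalk bed, the coal seam, the limestone band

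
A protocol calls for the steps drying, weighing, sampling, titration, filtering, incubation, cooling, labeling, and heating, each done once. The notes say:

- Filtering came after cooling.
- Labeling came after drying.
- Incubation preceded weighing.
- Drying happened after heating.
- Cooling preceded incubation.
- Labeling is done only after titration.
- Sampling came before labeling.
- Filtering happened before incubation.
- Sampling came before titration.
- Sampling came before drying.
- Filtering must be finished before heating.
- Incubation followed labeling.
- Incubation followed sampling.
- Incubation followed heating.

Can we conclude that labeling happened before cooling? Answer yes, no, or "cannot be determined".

Tracing the constraints gives cooling → filtering → heating → drying → labeling, so cooling must come before labeling.
That means labeling cannot be before cooling.

no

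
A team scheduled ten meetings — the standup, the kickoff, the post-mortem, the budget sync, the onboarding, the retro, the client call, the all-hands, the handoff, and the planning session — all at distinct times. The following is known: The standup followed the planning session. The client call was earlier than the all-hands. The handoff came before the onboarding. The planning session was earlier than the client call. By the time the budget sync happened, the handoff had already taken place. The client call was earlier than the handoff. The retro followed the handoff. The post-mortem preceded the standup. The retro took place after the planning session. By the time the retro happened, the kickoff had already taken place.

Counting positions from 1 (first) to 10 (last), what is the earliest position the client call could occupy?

2

The planning session must come before the client call — 1 forced predecessor.
Nothing else is forced ahead of the client call, so its earliest slot is position 1 + 1 = 2.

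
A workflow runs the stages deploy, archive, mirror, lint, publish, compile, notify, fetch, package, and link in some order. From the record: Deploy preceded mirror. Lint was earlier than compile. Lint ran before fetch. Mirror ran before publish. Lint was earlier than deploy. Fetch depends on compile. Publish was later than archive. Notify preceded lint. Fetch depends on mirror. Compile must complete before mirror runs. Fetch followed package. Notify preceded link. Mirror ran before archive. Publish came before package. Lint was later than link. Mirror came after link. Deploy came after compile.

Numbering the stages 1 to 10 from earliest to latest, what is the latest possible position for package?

9

Package must come before fetch — 1 stage forced after it.
Everything else can be placed before package in some valid order, so package can sit as late as position 10 − 1 = 9.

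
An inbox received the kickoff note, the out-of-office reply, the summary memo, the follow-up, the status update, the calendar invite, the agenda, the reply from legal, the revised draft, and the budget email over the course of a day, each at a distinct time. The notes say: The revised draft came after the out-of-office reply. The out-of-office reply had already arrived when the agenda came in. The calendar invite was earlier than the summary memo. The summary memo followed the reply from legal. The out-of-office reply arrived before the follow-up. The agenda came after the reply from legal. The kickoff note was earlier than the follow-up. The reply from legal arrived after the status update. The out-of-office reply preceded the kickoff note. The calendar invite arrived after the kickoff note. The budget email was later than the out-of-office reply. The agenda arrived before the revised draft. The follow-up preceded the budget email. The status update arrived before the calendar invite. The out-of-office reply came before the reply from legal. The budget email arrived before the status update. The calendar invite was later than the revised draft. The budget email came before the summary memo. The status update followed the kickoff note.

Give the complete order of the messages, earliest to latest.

the out-of-office reply, the kickoff note, the follow-up, the budget email, the status update, the reply from legal, the agenda, the revised draft, the calendar invite, the summary memo

The constraints fix every adjacent pair, so only one ordering works:
the out-of-office reply → the kickoff note → the follow-up → the budget email → the status update → the reply from legal → the agenda → the revised draft → the calendar invite → the summary memo.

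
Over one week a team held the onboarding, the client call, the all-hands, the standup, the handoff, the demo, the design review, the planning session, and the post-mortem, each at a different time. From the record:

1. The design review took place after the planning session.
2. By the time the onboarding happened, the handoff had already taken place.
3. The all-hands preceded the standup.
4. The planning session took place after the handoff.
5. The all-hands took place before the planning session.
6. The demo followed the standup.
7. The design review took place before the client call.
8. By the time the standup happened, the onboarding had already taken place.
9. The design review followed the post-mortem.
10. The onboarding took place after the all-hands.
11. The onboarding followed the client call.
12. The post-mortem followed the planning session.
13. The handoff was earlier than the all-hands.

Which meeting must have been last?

the demo

Every other meeting has a chain of constraints placing it before the demo, so the demo is last.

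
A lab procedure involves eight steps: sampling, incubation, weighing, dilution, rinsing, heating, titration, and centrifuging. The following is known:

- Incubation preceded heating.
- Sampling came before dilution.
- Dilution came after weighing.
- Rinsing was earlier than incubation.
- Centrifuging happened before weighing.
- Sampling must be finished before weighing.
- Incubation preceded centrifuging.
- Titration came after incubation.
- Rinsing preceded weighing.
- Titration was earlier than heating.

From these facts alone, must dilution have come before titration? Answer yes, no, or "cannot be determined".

cannot be determined

No chain of stated constraints runs from dilution to titration, and none runs from titration to dilution either.
So the relative order of dilution and titration is not fixed by the given facts.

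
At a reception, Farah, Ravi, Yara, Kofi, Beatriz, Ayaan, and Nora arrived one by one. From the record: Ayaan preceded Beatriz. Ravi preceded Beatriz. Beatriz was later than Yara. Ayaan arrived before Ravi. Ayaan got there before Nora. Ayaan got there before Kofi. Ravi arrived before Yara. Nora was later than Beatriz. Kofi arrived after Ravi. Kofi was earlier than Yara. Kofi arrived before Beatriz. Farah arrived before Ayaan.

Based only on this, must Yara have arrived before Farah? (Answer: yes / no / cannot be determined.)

Tracing the constraints gives Farah → Ayaan → Kofi → Yara, so Farah must come before Yara.
That means Yara cannot be before Farah.

no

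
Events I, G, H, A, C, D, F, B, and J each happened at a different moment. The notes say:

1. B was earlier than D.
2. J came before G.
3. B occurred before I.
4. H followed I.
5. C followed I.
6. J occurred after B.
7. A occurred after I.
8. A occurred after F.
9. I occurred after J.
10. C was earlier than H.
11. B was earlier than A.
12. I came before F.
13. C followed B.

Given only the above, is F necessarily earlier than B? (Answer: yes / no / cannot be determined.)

no

Tracing the constraints gives B → I → F, so B must come before F.
That means F cannot be before B.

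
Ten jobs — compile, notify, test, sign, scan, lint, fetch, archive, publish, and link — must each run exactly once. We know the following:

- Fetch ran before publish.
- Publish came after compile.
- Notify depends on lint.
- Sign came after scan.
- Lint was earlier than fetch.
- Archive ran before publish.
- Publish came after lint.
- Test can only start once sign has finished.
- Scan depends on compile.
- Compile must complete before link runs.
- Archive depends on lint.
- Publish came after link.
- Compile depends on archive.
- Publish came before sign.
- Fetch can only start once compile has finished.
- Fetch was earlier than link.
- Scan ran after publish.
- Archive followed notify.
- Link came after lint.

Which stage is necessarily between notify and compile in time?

archive

Tracing the constraints gives notify → archive → compile, so archive sits after notify and before compile.
No other stage is forced both after notify and before compile.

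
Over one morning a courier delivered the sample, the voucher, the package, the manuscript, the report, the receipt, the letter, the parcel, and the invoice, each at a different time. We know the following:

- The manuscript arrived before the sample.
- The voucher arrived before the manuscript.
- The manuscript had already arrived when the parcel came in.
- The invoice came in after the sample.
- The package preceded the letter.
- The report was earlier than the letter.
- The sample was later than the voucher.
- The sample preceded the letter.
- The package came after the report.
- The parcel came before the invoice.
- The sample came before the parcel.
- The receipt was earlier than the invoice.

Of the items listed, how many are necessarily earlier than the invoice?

5

Directly stated before the invoice: the parcel, the receipt, and the sample.
The manuscript reaches the invoice via the manuscript → the sample → the invoice.
The voucher reaches the invoice via the voucher → the sample → the invoice.
That's the manuscript, the parcel, the receipt, the sample, and the voucher — 5 in all.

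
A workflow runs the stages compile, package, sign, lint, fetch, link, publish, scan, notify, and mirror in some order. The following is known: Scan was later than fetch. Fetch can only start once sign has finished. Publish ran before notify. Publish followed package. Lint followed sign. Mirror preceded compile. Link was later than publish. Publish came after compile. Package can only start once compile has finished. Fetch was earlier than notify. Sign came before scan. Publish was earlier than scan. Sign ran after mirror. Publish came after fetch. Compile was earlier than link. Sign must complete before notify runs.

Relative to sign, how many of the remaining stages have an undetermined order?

2

Forced before sign: mirror; forced after sign: fetch, link, lint, notify, publish, and scan.
That leaves compile and package with no forced order relative to sign — 2.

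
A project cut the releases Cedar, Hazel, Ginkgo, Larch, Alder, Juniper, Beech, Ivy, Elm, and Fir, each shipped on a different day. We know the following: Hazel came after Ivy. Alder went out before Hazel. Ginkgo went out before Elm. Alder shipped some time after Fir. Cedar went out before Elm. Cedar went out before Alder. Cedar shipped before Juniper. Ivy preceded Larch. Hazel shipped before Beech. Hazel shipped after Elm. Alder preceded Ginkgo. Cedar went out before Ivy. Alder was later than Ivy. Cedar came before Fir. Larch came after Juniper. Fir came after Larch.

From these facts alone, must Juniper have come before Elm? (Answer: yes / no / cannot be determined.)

yes

Chain the constraints: Juniper → Larch → Fir → Alder → Ginkgo → Elm. Each link is directly stated, so Juniper comes before Elm.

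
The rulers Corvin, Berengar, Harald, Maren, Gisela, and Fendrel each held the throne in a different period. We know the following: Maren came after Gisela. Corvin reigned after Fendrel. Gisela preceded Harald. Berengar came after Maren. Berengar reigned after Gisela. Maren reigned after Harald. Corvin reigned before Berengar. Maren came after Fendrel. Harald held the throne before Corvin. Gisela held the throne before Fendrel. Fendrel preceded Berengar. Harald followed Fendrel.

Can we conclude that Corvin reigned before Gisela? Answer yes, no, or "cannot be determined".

Tracing the constraints gives Gisela → Fendrel → Corvin, so Gisela must come before Corvin.
That means Corvin cannot be before Gisela.

no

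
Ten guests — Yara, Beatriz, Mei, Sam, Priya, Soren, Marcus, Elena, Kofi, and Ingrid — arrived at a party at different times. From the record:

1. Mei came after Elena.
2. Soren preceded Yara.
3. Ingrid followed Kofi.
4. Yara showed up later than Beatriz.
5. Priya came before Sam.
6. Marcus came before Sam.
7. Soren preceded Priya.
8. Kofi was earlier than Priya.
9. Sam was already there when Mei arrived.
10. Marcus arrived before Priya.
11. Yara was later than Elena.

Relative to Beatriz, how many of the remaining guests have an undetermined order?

8

Forced after Beatriz: Yara.
That leaves Elena, Ingrid, Kofi, Marcus, Mei, Priya, Sam, and Soren with no forced order relative to Beatriz — 8.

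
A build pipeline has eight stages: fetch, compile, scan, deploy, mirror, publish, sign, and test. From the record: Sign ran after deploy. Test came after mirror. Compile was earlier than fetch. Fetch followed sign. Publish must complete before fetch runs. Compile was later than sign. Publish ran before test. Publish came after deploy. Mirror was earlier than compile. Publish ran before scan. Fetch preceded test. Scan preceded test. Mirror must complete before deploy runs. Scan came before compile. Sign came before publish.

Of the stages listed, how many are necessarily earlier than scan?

4

Directly stated before scan: publish.
Deploy reaches scan via deploy → publish → scan.
Mirror reaches scan via mirror → deploy → publish → scan.
Sign reaches scan via sign → publish → scan.
That's deploy, mirror, publish, and sign — 4 in all.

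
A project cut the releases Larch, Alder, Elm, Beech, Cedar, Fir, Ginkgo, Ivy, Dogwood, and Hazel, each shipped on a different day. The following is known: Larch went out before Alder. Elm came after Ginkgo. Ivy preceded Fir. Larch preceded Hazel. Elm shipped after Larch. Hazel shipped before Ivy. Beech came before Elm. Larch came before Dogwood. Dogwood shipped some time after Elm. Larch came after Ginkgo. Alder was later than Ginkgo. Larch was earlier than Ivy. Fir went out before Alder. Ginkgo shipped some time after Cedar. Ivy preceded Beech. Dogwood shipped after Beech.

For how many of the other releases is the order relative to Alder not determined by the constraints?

3

Forced before Alder: Cedar, Fir, Ginkgo, Hazel, Ivy, and Larch.
That leaves Beech, Dogwood, and Elm with no forced order relative to Alder — 3.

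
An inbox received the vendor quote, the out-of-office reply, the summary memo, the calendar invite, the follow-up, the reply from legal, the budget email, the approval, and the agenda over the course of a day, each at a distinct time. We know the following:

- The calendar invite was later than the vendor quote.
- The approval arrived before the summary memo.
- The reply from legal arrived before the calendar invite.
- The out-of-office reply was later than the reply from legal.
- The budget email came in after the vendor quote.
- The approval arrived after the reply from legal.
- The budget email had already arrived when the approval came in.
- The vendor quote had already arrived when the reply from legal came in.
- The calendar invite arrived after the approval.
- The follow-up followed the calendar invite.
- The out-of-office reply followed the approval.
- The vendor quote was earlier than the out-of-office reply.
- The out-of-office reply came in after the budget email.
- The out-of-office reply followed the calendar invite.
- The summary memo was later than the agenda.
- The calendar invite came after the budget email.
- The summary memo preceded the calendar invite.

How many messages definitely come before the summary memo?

5

Directly stated before the summary memo: the agenda and the approval.
The budget email reaches the summary memo via the budget email → the approval → the summary memo.
The reply from legal reaches the summary memo via the reply from legal → the approval → the summary memo.
The vendor quote reaches the summary memo via the vendor quote → the reply from legal → the approval → the summary memo.
That's the agenda, the approval, the budget email, the reply from legal, and the vendor quote — 5 in all.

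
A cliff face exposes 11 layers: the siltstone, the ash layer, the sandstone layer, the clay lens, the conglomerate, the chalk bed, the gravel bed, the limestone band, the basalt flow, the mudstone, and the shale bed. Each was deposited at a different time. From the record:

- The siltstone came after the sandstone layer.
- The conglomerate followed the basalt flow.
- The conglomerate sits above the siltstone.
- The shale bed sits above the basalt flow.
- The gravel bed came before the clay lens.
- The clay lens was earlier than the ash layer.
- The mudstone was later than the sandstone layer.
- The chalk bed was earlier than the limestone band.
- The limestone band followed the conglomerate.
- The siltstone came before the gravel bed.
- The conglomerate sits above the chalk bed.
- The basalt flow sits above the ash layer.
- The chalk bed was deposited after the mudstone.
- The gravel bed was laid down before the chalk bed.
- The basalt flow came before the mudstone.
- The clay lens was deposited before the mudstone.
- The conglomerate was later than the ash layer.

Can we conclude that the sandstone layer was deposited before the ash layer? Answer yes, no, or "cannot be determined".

yes

Chain the constraints: the sandstone layer → the siltstone → the gravel bed → the clay lens → the ash layer. Each link is directly stated, so the sandstone layer comes before the ash layer.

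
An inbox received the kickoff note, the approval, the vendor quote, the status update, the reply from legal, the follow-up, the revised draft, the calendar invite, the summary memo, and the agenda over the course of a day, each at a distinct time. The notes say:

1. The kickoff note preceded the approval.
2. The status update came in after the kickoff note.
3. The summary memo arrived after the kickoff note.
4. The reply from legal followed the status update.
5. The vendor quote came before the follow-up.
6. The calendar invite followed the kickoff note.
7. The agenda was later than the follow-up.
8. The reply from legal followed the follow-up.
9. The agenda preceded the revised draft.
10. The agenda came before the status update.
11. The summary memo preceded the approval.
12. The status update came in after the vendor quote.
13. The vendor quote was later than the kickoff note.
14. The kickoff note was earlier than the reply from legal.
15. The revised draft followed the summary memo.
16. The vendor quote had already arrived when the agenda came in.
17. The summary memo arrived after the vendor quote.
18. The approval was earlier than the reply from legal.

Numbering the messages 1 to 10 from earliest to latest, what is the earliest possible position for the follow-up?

The kickoff note and the vendor quote must both come before the follow-up — 2 forced predecessors.
Nothing else is forced ahead of the follow-up, so its earliest slot is position 2 + 1 = 3.

3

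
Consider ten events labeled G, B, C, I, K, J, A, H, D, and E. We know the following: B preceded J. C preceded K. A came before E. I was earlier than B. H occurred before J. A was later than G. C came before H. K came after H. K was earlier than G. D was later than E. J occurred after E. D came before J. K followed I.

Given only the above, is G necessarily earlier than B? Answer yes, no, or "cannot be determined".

cannot be determined

No chain of stated constraints runs from G to B, and none runs from B to G either.
So the relative order of G and B is not fixed by the given facts.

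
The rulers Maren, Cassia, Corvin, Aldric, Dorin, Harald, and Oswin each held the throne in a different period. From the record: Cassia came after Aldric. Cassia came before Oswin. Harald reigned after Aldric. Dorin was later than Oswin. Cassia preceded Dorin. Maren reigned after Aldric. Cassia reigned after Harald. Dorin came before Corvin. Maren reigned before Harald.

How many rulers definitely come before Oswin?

4

Directly stated before Oswin: Cassia.
Aldric reaches Oswin via Aldric → Cassia → Oswin.
Harald reaches Oswin via Harald → Cassia → Oswin.
Maren reaches Oswin via Maren → Harald → Cassia → Oswin.
That's Aldric, Cassia, Harald, and Maren — 4 in all.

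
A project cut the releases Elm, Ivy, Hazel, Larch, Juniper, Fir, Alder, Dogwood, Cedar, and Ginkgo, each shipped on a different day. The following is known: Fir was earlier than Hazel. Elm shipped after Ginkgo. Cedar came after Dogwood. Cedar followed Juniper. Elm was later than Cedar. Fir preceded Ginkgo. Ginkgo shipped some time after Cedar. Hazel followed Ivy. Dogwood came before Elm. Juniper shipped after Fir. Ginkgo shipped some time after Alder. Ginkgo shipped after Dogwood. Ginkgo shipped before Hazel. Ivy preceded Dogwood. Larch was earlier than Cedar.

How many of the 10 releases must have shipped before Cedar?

Directly stated before Cedar: Dogwood, Juniper, and Larch.
Fir reaches Cedar via Fir → Juniper → Cedar.
Ivy reaches Cedar via Ivy → Dogwood → Cedar.
No chain forces Ginkgo (or any of the others) ahead of Cedar.
That's Dogwood, Fir, Ivy, Juniper, and Larch — 5 in all.

5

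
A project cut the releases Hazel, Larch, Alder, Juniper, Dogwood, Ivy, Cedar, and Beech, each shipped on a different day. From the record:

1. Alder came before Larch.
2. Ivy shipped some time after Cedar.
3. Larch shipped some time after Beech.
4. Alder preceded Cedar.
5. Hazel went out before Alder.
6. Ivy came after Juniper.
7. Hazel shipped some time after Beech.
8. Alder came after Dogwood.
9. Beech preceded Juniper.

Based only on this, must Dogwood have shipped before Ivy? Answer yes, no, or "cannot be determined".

Chain the constraints: Dogwood → Alder → Cedar → Ivy. Each link is directly stated, so Dogwood comes before Ivy.

yes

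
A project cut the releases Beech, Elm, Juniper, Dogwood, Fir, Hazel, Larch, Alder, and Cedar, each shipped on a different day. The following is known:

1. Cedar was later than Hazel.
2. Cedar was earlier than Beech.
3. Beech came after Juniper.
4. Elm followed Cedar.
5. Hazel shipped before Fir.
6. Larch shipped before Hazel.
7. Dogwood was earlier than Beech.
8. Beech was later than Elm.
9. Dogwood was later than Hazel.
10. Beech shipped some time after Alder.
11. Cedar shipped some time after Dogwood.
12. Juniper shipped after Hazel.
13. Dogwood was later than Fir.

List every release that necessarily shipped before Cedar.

Dogwood, Fir, Hazel, Larch

Directly stated before Cedar: Dogwood and Hazel.
Fir reaches Cedar via Fir → Dogwood → Cedar.
Larch reaches Cedar via Larch → Hazel → Cedar.
No chain forces Alder (or any of the others) ahead of Cedar.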